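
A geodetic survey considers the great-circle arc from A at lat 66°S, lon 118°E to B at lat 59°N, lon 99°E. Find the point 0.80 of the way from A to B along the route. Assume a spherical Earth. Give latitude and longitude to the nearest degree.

≈ lat 34°N, lon 104°E

From cos δ = sin φ₁ sin φ₂ + cos φ₁ cos φ₂ cos Δλ, the central angle is δ ≈ 2.196 rad (125.8°).
Interpolate at f = 0.80 with slerp weights a = sin((1−f)δ)/sin δ ≈ 0.524, b = sin(fδ)/sin δ ≈ 1.212.
p = a·p₁ + b·p₂ ≈ (-0.198, 0.805, 0.560); φ = arcsin(p_z) ≈ 34.04°, λ = atan2(p_y, p_x) ≈ 103.81°.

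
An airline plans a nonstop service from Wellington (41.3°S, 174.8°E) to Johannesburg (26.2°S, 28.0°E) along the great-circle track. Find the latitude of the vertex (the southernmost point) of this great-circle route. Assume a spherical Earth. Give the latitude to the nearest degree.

The great circle lies in the plane with unit normal n̂ = (p₁ × p₂)/|p₁ × p₂|.
Here n̂_z ≈ -0.384; the vertex latitude is φ_max = arccos|n̂_z| ≈ 67.4°.

≈ 67°S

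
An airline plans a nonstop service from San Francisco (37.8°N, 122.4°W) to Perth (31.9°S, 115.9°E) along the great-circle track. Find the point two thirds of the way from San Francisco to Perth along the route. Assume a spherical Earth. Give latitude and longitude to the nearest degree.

The haversine formula gives a central angle δ ≈ 2.314 rad (132.6°) between the endpoints.
Interpolate at f = 2/3 with slerp weights a = sin((1−f)δ)/sin δ ≈ 0.946, b = sin(fδ)/sin δ ≈ 1.357.
p = a·p₁ + b·p₂ ≈ (-0.904, 0.405, -0.137); φ = arcsin(p_z) ≈ -7.88°, λ = atan2(p_y, p_x) ≈ 155.86°.

≈ (8°S, 156°E)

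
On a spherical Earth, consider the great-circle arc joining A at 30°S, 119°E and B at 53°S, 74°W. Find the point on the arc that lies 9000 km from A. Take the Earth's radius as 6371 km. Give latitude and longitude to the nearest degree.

Write both endpoints as unit vectors p₁, p₂ with components (cos φ cos λ, cos φ sin λ, sin φ).
The central angle between the endpoints is δ = arccos(p₁·p₂) ≈ 1.680 rad (96.2°). The total great-circle distance is δ·R ≈ 1.680 × 6371 ≈ 10700 km, so the target fraction is f = 9000/10700 ≈ 0.841.
Interpolate at f ≈ 0.841 with slerp weights a = sin((1−f)δ)/sin δ ≈ 0.265, b = sin(fδ)/sin δ ≈ 0.993.
p = a·p₁ + b·p₂ ≈ (0.053, -0.374, -0.926); φ = arcsin(p_z) ≈ -67.82°, λ = atan2(p_y, p_x) ≈ -81.87°.

≈ 68°S, 82°W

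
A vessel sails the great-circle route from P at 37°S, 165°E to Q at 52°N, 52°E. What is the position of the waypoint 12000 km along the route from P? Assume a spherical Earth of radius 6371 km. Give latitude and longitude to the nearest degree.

From cos δ = sin φ₁ sin φ₂ + cos φ₁ cos φ₂ cos Δλ, the central angle is δ ≈ 2.300 rad (131.8°). The total great-circle distance is δ·R ≈ 2.300 × 6371 ≈ 14654 km, so the target fraction is f = 12000/14654 ≈ 0.819.
Interpolate at f ≈ 0.819 with slerp weights a = sin((1−f)δ)/sin δ ≈ 0.543, b = sin(fδ)/sin δ ≈ 1.276.
p = a·p₁ + b·p₂ ≈ (0.065, 0.731, 0.679); φ = arcsin(p_z) ≈ 42.76°, λ = atan2(p_y, p_x) ≈ 84.92°.

≈ 43°N, 85°E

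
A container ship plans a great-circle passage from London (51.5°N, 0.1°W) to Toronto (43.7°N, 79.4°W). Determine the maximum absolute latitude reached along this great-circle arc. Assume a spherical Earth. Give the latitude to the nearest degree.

The great circle lies in the plane with unit normal n̂ = (p₁ × p₂)/|p₁ × p₂|.
Here n̂_z ≈ -0.566; the vertex latitude is φ_max = arccos|n̂_z| ≈ 55.5°.

≈ 56°N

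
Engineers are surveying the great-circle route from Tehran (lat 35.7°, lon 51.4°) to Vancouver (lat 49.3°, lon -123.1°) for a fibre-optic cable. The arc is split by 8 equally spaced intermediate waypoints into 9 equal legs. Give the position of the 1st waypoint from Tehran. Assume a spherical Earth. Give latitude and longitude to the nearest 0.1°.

≈ lat 46.2°, lon 50.4°

From cos δ = sin φ₁ sin φ₂ + cos φ₁ cos φ₂ cos Δλ, the central angle is δ ≈ 1.656 rad (94.9°).
Interpolate at f = 1/9 with slerp weights a = sin((1−f)δ)/sin δ ≈ 0.999, b = sin(fδ)/sin δ ≈ 0.184.
p = a·p₁ + b·p₂ ≈ (0.441, 0.534, 0.722); φ = arcsin(p_z) ≈ 46.22°, λ = atan2(p_y, p_x) ≈ 50.45°.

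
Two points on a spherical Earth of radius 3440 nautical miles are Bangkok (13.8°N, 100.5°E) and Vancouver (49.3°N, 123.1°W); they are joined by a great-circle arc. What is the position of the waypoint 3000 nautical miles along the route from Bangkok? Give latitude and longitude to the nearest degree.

Convert each endpoint to a unit vector on the sphere (x = cos φ cos λ, y = cos φ sin λ, z = sin φ).
The central angle between the endpoints is δ = arccos(p₁·p₂) ≈ 1.852 rad (106.1°). The total great-circle distance is δ·R ≈ 1.852 × 3440 ≈ 6372 nmi, so the target fraction is f = 3000/6372 ≈ 0.471.
Interpolate at f ≈ 0.471 with slerp weights a = sin((1−f)δ)/sin δ ≈ 0.865, b = sin(fδ)/sin δ ≈ 0.797.
p = a·p₁ + b·p₂ ≈ (-0.437, 0.390, 0.811); φ = arcsin(p_z) ≈ 54.15°, λ = atan2(p_y, p_x) ≈ 138.23°.

≈ 54°N, 138°E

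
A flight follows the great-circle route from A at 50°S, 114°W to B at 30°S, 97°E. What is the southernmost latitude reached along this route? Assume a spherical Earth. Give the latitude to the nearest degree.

The great circle lies in the plane with unit normal n̂ = (p₁ × p₂)/|p₁ × p₂|.
Here n̂_z ≈ -0.288; the vertex latitude is φ_max = arccos|n̂_z| ≈ 73.3°.
Check via Clairaut: cos φ_max = |cos φ₁| · sin C = cos(50.0°)·sin(153.4°) ≈ 0.288, again giving ≈ 73.3°.

≈ 73°S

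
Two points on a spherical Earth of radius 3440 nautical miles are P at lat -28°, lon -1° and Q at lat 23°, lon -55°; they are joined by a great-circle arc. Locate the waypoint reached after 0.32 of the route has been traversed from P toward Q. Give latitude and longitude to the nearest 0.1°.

Convert each endpoint to a unit vector on the sphere (x = cos φ cos λ, y = cos φ sin λ, z = sin φ).
The central angle between the endpoints is δ = arccos(p₁·p₂) ≈ 1.272 rad (72.9°).
Interpolate at f = 0.32 with slerp weights a = sin((1−f)δ)/sin δ ≈ 0.796, b = sin(fδ)/sin δ ≈ 0.414.
p = a·p₁ + b·p₂ ≈ (0.922, -0.325, -0.212); φ = arcsin(p_z) ≈ -12.24°, λ = atan2(p_y, p_x) ≈ -19.40°.

≈ lat -12.2°, lon -19.4°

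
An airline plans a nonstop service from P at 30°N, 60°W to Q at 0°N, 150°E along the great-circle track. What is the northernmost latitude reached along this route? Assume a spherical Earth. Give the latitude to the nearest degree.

The great circle lies in the plane with unit normal n̂ = (p₁ × p₂)/|p₁ × p₂|.
Here n̂_z ≈ -0.655; the vertex latitude is φ_max = arccos|n̂_z| ≈ 49.1°.
Check via Clairaut: cos φ_max = |cos φ₁| · sin C = cos(30.0°)·sin(49.1°) ≈ 0.655, again giving ≈ 49.1°.

≈ 49°N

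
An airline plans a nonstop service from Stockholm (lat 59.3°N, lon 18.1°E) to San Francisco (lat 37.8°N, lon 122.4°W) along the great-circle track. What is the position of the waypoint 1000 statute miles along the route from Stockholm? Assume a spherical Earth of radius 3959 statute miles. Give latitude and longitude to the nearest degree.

The haversine formula gives a central angle δ ≈ 1.353 rad (77.5°) between the endpoints. The total great-circle distance is δ·R ≈ 1.353 × 3959 ≈ 5358 mi, so the target fraction is f = 1000/5358 ≈ 0.187.
Interpolate at f ≈ 0.187 with slerp weights a = sin((1−f)δ)/sin δ ≈ 0.913, b = sin(fδ)/sin δ ≈ 0.256.
p = a·p₁ + b·p₂ ≈ (0.335, -0.026, 0.942); φ = arcsin(p_z) ≈ 70.38°, λ = atan2(p_y, p_x) ≈ -4.43°.

≈ lat 70°N, lon 4°W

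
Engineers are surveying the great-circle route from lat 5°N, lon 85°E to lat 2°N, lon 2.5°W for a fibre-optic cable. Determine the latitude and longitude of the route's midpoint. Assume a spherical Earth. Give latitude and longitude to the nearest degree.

≈ lat 5°N, lon 41°E

Write both endpoints as unit vectors p₁, p₂ with components (cos φ cos λ, cos φ sin λ, sin φ).
The central angle between the endpoints is δ = arccos(p₁·p₂) ≈ 1.524 rad (87.3°).
Interpolate at f = 1/2 with slerp weights a = sin((1−f)δ)/sin δ ≈ 0.691, b = sin(fδ)/sin δ ≈ 0.691.
p = a·p₁ + b·p₂ ≈ (0.750, 0.656, 0.084); φ = arcsin(p_z) ≈ 4.84°, λ = atan2(p_y, p_x) ≈ 41.16°.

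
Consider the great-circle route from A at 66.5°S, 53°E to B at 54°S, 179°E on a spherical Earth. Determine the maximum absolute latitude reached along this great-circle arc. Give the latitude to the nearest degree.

The great circle lies in the plane with unit normal n̂ = (p₁ × p₂)/|p₁ × p₂|.
Here n̂_z ≈ +0.238; the vertex latitude is φ_max = arccos|n̂_z| ≈ 76.2°.
Check via Clairaut: cos φ_max = |cos φ₁| · sin C = cos(66.5°)·sin(143.4°) ≈ 0.238, again giving ≈ 76.2°.

≈ 76°S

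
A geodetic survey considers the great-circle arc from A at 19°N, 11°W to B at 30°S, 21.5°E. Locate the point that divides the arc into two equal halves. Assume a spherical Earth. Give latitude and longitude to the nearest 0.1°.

≈ 5.7°S, 4.5°E

From cos δ = sin φ₁ sin φ₂ + cos φ₁ cos φ₂ cos Δλ, the central angle is δ ≈ 1.015 rad (58.1°).
Interpolate at f = 1/2 with slerp weights a = sin((1−f)δ)/sin δ ≈ 0.572, b = sin(fδ)/sin δ ≈ 0.572.
p = a·p₁ + b·p₂ ≈ (0.992, 0.078, -0.100); φ = arcsin(p_z) ≈ -5.73°, λ = atan2(p_y, p_x) ≈ 4.52°.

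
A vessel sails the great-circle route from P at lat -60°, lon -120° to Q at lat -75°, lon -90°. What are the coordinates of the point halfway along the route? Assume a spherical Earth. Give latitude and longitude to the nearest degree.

≈ lat -68°, lon -110°

The haversine formula gives a central angle δ ≈ 0.322 rad (18.5°) between the endpoints.
Interpolate at f = 1/2 with slerp weights a = sin((1−f)δ)/sin δ ≈ 0.507, b = sin(fδ)/sin δ ≈ 0.507.
p = a·p₁ + b·p₂ ≈ (-0.127, -0.350, -0.928); φ = arcsin(p_z) ≈ -68.12°, λ = atan2(p_y, p_x) ≈ -109.87°.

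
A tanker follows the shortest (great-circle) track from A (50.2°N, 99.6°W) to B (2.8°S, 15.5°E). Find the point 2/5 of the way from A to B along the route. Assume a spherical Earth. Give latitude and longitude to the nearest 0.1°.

≈ (44.1°N, 34.6°W)

The haversine formula gives a central angle δ ≈ 1.885 rad (108.0°) between the endpoints.
Interpolate at f = 2/5 with slerp weights a = sin((1−f)δ)/sin δ ≈ 0.951, b = sin(fδ)/sin δ ≈ 0.720.
p = a·p₁ + b·p₂ ≈ (0.591, -0.408, 0.696); φ = arcsin(p_z) ≈ 44.08°, λ = atan2(p_y, p_x) ≈ -34.63°.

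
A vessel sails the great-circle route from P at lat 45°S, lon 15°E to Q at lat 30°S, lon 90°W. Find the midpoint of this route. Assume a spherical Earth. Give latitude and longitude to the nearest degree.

≈ lat 51°S, lon 45°W

Convert each endpoint to a unit vector on the sphere (x = cos φ cos λ, y = cos φ sin λ, z = sin φ).
The central angle between the endpoints is δ = arccos(p₁·p₂) ≈ 1.374 rad (78.8°).
Interpolate at f = 1/2 with slerp weights a = sin((1−f)δ)/sin δ ≈ 0.647, b = sin(fδ)/sin δ ≈ 0.647.
p = a·p₁ + b·p₂ ≈ (0.442, -0.442, -0.781); φ = arcsin(p_z) ≈ -51.33°, λ = atan2(p_y, p_x) ≈ -45.00°.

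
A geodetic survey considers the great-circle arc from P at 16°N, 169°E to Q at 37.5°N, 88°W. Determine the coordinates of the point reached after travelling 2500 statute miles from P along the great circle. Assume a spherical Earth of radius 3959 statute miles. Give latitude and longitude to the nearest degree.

The haversine formula gives a central angle δ ≈ 1.575 rad (90.2°) between the endpoints. The total great-circle distance is δ·R ≈ 1.575 × 3959 ≈ 6234 mi, so the target fraction is f = 2500/6234 ≈ 0.401.
Interpolate at f ≈ 0.401 with slerp weights a = sin((1−f)δ)/sin δ ≈ 0.809, b = sin(fδ)/sin δ ≈ 0.590.
p = a·p₁ + b·p₂ ≈ (-0.747, -0.320, 0.582); φ = arcsin(p_z) ≈ 35.62°, λ = atan2(p_y, p_x) ≈ -156.85°.

≈ 36°N, 157°W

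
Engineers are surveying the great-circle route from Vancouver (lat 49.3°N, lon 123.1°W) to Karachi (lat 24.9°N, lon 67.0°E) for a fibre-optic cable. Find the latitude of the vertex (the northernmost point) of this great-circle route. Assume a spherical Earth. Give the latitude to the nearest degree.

≈ 84°N

The great circle lies in the plane with unit normal n̂ = (p₁ × p₂)/|p₁ × p₂|.
Here n̂_z ≈ -0.108; the vertex latitude is φ_max = arccos|n̂_z| ≈ 83.8°.
Check via Clairaut: cos φ_max = |cos φ₁| · sin C = cos(49.3°)·sin(9.5°) ≈ 0.108, again giving ≈ 83.8°.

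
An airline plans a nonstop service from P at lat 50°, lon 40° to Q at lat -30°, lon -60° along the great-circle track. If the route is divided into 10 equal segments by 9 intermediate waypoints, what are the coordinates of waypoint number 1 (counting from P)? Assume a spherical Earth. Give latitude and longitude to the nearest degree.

≈ lat 46°, lon 23°

Convert each endpoint to a unit vector on the sphere (x = cos φ cos λ, y = cos φ sin λ, z = sin φ).
The central angle between the endpoints is δ = arccos(p₁·p₂) ≈ 2.071 rad (118.7°).
Interpolate at f = 1/10 with slerp weights a = sin((1−f)δ)/sin δ ≈ 1.091, b = sin(fδ)/sin δ ≈ 0.234.
p = a·p₁ + b·p₂ ≈ (0.639, 0.275, 0.719); φ = arcsin(p_z) ≈ 45.94°, λ = atan2(p_y, p_x) ≈ 23.30°.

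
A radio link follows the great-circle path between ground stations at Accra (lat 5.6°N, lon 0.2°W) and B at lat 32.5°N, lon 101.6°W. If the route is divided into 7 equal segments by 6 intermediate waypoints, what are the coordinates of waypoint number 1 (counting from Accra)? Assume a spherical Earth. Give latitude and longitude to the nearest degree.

≈ lat 13°N, lon 12°W

Convert each endpoint to a unit vector on the sphere (x = cos φ cos λ, y = cos φ sin λ, z = sin φ).
The central angle between the endpoints is δ = arccos(p₁·p₂) ≈ 1.685 rad (96.5°).
Interpolate at f = 1/7 with slerp weights a = sin((1−f)δ)/sin δ ≈ 0.998, b = sin(fδ)/sin δ ≈ 0.240.
p = a·p₁ + b·p₂ ≈ (0.953, -0.202, 0.226); φ = arcsin(p_z) ≈ 13.08°, λ = atan2(p_y, p_x) ≈ -11.95°.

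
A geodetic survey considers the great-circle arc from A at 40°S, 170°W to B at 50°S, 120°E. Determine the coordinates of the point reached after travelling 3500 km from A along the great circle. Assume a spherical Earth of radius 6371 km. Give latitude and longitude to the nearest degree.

≈ 52°S, 147°E

Write both endpoints as unit vectors p₁, p₂ with components (cos φ cos λ, cos φ sin λ, sin φ).
The central angle between the endpoints is δ = arccos(p₁·p₂) ≈ 0.849 rad (48.6°). The total great-circle distance is δ·R ≈ 0.849 × 6371 ≈ 5408 km, so the target fraction is f = 3500/5408 ≈ 0.647.
Interpolate at f ≈ 0.647 with slerp weights a = sin((1−f)δ)/sin δ ≈ 0.393, b = sin(fδ)/sin δ ≈ 0.696.
p = a·p₁ + b·p₂ ≈ (-0.520, 0.335, -0.786); φ = arcsin(p_z) ≈ -51.78°, λ = atan2(p_y, p_x) ≈ 147.22°.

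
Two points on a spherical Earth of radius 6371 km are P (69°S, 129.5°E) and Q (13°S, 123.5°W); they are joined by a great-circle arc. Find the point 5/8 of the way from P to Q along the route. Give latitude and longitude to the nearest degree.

≈ (42°S, 137°W)

From cos δ = sin φ₁ sin φ₂ + cos φ₁ cos φ₂ cos Δλ, the central angle is δ ≈ 1.463 rad (83.8°).
Interpolate at f = 5/8 with slerp weights a = sin((1−f)δ)/sin δ ≈ 0.524, b = sin(fδ)/sin δ ≈ 0.797.
p = a·p₁ + b·p₂ ≈ (-0.548, -0.502, -0.669); φ = arcsin(p_z) ≈ -41.98°, λ = atan2(p_y, p_x) ≈ -137.49°.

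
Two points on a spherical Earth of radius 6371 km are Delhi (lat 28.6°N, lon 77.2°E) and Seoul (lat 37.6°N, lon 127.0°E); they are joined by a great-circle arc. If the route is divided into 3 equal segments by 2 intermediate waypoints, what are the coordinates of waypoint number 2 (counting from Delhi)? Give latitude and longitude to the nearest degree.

≈ lat 37°N, lon 109°E

Convert each endpoint to a unit vector on the sphere (x = cos φ cos λ, y = cos φ sin λ, z = sin φ).
The central angle between the endpoints is δ = arccos(p₁·p₂) ≈ 0.736 rad (42.2°).
Interpolate at f = 2/3 with slerp weights a = sin((1−f)δ)/sin δ ≈ 0.362, b = sin(fδ)/sin δ ≈ 0.702.
p = a·p₁ + b·p₂ ≈ (-0.264, 0.754, 0.601); φ = arcsin(p_z) ≈ 36.98°, λ = atan2(p_y, p_x) ≈ 109.32°.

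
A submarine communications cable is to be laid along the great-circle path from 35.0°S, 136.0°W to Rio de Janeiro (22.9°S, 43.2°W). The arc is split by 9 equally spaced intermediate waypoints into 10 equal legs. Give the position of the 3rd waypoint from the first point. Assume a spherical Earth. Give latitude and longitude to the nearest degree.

≈ 40°S, 107°W

The haversine formula gives a central angle δ ≈ 1.383 rad (79.3°) between the endpoints.
Interpolate at f = 3/10 with slerp weights a = sin((1−f)δ)/sin δ ≈ 0.839, b = sin(fδ)/sin δ ≈ 0.410.
p = a·p₁ + b·p₂ ≈ (-0.219, -0.736, -0.641); φ = arcsin(p_z) ≈ -39.85°, λ = atan2(p_y, p_x) ≈ -106.54°.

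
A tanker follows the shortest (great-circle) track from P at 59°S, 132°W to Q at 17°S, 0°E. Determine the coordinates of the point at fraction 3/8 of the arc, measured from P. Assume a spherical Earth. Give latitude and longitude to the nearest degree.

≈ 65°S, 52°W

The haversine formula gives a central angle δ ≈ 1.650 rad (94.5°) between the endpoints.
Interpolate at f = 3/8 with slerp weights a = sin((1−f)δ)/sin δ ≈ 0.861, b = sin(fδ)/sin δ ≈ 0.582.
p = a·p₁ + b·p₂ ≈ (0.260, -0.329, -0.908); φ = arcsin(p_z) ≈ -65.20°, λ = atan2(p_y, p_x) ≈ -51.74°.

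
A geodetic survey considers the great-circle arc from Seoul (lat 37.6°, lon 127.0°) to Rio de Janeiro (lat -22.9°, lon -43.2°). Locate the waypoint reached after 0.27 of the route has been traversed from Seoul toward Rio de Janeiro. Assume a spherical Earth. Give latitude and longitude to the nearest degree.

The haversine formula gives a central angle δ ≈ 2.846 rad (163.1°) between the endpoints.
Interpolate at f = 0.27 with slerp weights a = sin((1−f)δ)/sin δ ≈ 3.001, b = sin(fδ)/sin δ ≈ 2.385.
p = a·p₁ + b·p₂ ≈ (0.171, 0.395, 0.903); φ = arcsin(p_z) ≈ 64.53°, λ = atan2(p_y, p_x) ≈ 66.58°.

≈ lat 65°, lon 67°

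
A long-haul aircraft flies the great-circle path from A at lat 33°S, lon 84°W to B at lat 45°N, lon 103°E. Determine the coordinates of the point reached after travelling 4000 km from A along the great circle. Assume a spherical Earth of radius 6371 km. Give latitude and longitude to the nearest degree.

≈ lat 1°N, lon 97°W

From cos δ = sin φ₁ sin φ₂ + cos φ₁ cos φ₂ cos Δλ, the central angle is δ ≈ 2.912 rad (166.8°). The total great-circle distance is δ·R ≈ 2.912 × 6371 ≈ 18551 km, so the target fraction is f = 4000/18551 ≈ 0.216.
Interpolate at f ≈ 0.216 with slerp weights a = sin((1−f)δ)/sin δ ≈ 3.321, b = sin(fδ)/sin δ ≈ 2.580.
p = a·p₁ + b·p₂ ≈ (-0.119, -0.993, 0.015); φ = arcsin(p_z) ≈ 0.87°, λ = atan2(p_y, p_x) ≈ -96.85°.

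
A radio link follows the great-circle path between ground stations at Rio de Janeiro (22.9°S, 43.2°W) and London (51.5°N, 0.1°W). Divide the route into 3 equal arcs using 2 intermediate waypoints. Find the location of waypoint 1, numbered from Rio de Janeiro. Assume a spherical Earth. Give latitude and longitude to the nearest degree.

Convert each endpoint to a unit vector on the sphere (x = cos φ cos λ, y = cos φ sin λ, z = sin φ).
The central angle between the endpoints is δ = arccos(p₁·p₂) ≈ 1.456 rad (83.4°).
Interpolate at f = 1/3 with slerp weights a = sin((1−f)δ)/sin δ ≈ 0.831, b = sin(fδ)/sin δ ≈ 0.470.
p = a·p₁ + b·p₂ ≈ (0.850, -0.524, 0.044); φ = arcsin(p_z) ≈ 2.54°, λ = atan2(p_y, p_x) ≈ -31.66°.

≈ 3°N, 32°W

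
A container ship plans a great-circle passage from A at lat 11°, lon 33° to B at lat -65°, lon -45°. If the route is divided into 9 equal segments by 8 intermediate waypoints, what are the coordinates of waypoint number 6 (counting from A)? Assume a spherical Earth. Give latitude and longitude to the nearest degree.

≈ lat -45°, lon 1°

Convert each endpoint to a unit vector on the sphere (x = cos φ cos λ, y = cos φ sin λ, z = sin φ).
The central angle between the endpoints is δ = arccos(p₁·p₂) ≈ 1.658 rad (95.0°).
Interpolate at f = 6/9 with slerp weights a = sin((1−f)δ)/sin δ ≈ 0.527, b = sin(fδ)/sin δ ≈ 0.897.
p = a·p₁ + b·p₂ ≈ (0.702, 0.014, -0.712); φ = arcsin(p_z) ≈ -45.42°, λ = atan2(p_y, p_x) ≈ 1.11°.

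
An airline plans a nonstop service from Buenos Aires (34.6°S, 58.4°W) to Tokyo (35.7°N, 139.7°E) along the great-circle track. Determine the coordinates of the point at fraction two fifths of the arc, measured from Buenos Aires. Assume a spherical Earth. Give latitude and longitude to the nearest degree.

≈ 6°S, 123°W

Convert each endpoint to a unit vector on the sphere (x = cos φ cos λ, y = cos φ sin λ, z = sin φ).
The central angle between the endpoints is δ = arccos(p₁·p₂) ≈ 2.883 rad (165.2°).
Interpolate at f = 2/5 with slerp weights a = sin((1−f)δ)/sin δ ≈ 3.860, b = sin(fδ)/sin δ ≈ 3.574.
p = a·p₁ + b·p₂ ≈ (-0.548, -0.829, -0.107); φ = arcsin(p_z) ≈ -6.13°, λ = atan2(p_y, p_x) ≈ -123.47°.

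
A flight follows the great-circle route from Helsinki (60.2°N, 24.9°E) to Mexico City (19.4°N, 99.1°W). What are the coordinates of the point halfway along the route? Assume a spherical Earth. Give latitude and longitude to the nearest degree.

Convert each endpoint to a unit vector on the sphere (x = cos φ cos λ, y = cos φ sin λ, z = sin φ).
The central angle between the endpoints is δ = arccos(p₁·p₂) ≈ 1.545 rad (88.5°).
Interpolate at f = 1/2 with slerp weights a = sin((1−f)δ)/sin δ ≈ 0.698, b = sin(fδ)/sin δ ≈ 0.698.
p = a·p₁ + b·p₂ ≈ (0.211, -0.504, 0.838); φ = arcsin(p_z) ≈ 56.89°, λ = atan2(p_y, p_x) ≈ -67.33°.

≈ 57°N, 67°W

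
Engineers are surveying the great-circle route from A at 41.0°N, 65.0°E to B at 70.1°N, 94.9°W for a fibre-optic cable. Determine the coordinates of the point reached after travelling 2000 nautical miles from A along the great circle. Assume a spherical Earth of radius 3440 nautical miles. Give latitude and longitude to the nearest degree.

Convert each endpoint to a unit vector on the sphere (x = cos φ cos λ, y = cos φ sin λ, z = sin φ).
The central angle between the endpoints is δ = arccos(p₁·p₂) ≈ 1.186 rad (67.9°). The total great-circle distance is δ·R ≈ 1.186 × 3440 ≈ 4079 nmi, so the target fraction is f = 2000/4079 ≈ 0.490.
Interpolate at f ≈ 0.490 with slerp weights a = sin((1−f)δ)/sin δ ≈ 0.613, b = sin(fδ)/sin δ ≈ 0.593.
p = a·p₁ + b·p₂ ≈ (0.178, 0.218, 0.959); φ = arcsin(p_z) ≈ 73.62°, λ = atan2(p_y, p_x) ≈ 50.77°.

≈ 74°N, 51°E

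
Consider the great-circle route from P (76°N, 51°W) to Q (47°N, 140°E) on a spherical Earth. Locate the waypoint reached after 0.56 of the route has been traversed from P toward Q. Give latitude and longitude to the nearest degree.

≈ (72°N, 144°E)

The haversine formula gives a central angle δ ≈ 0.991 rad (56.8°) between the endpoints.
Interpolate at f = 0.56 with slerp weights a = sin((1−f)δ)/sin δ ≈ 0.505, b = sin(fδ)/sin δ ≈ 0.630.
p = a·p₁ + b·p₂ ≈ (-0.252, 0.181, 0.951); φ = arcsin(p_z) ≈ 71.91°, λ = atan2(p_y, p_x) ≈ 144.30°.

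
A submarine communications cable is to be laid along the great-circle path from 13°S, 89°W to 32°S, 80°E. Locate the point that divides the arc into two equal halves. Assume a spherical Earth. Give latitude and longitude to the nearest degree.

≈ 74°S, 40°W

From cos δ = sin φ₁ sin φ₂ + cos φ₁ cos φ₂ cos Δλ, the central angle is δ ≈ 2.335 rad (133.8°).
Interpolate at f = 1/2 with slerp weights a = sin((1−f)δ)/sin δ ≈ 1.274, b = sin(fδ)/sin δ ≈ 1.274.
p = a·p₁ + b·p₂ ≈ (0.209, -0.177, -0.962); φ = arcsin(p_z) ≈ -74.09°, λ = atan2(p_y, p_x) ≈ -40.25°.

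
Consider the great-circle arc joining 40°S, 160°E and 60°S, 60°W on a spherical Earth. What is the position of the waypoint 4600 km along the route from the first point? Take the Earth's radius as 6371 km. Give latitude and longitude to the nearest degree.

From cos δ = sin φ₁ sin φ₂ + cos φ₁ cos φ₂ cos Δλ, the central angle is δ ≈ 1.304 rad (74.7°). The total great-circle distance is δ·R ≈ 1.304 × 6371 ≈ 8310 km, so the target fraction is f = 4600/8310 ≈ 0.554.
Interpolate at f ≈ 0.554 with slerp weights a = sin((1−f)δ)/sin δ ≈ 0.570, b = sin(fδ)/sin δ ≈ 0.685.
p = a·p₁ + b·p₂ ≈ (-0.239, -0.147, -0.960); φ = arcsin(p_z) ≈ -73.69°, λ = atan2(p_y, p_x) ≈ -148.37°.

≈ 74°S, 148°W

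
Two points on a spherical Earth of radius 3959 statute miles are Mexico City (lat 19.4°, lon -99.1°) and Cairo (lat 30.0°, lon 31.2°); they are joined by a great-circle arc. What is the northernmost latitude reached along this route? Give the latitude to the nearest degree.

≈ 48°

The great circle lies in the plane with unit normal n̂ = (p₁ × p₂)/|p₁ × p₂|.
Here n̂_z ≈ +0.668; the vertex latitude is φ_max = arccos|n̂_z| ≈ 48.1°.
Check via Clairaut: cos φ_max = |cos φ₁| · sin C = cos(19.4°)·sin(45.1°) ≈ 0.668, again giving ≈ 48.1°.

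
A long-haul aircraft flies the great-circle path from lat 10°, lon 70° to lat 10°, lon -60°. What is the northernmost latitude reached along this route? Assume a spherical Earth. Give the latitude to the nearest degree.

The great circle lies in the plane with unit normal n̂ = (p₁ × p₂)/|p₁ × p₂|.
Here n̂_z ≈ -0.923; the vertex latitude is φ_max = arccos|n̂_z| ≈ 22.6°.

≈ 23°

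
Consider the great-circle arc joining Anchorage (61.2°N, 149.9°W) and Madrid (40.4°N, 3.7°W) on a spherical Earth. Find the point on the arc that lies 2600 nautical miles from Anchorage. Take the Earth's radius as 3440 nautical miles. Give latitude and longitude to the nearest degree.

≈ (69°N, 28°W)

Convert each endpoint to a unit vector on the sphere (x = cos φ cos λ, y = cos φ sin λ, z = sin φ).
The central angle between the endpoints is δ = arccos(p₁·p₂) ≈ 1.305 rad (74.7°). The total great-circle distance is δ·R ≈ 1.305 × 3440 ≈ 4488 nmi, so the target fraction is f = 2600/4488 ≈ 0.579.
Interpolate at f ≈ 0.579 with slerp weights a = sin((1−f)δ)/sin δ ≈ 0.541, b = sin(fδ)/sin δ ≈ 0.711.
p = a·p₁ + b·p₂ ≈ (0.315, -0.166, 0.935); φ = arcsin(p_z) ≈ 69.16°, λ = atan2(p_y, p_x) ≈ -27.73°.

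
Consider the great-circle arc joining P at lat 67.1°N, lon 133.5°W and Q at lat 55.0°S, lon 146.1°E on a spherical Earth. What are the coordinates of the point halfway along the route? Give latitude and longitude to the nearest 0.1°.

Convert each endpoint to a unit vector on the sphere (x = cos φ cos λ, y = cos φ sin λ, z = sin φ).
The central angle between the endpoints is δ = arccos(p₁·p₂) ≈ 2.371 rad (135.8°).
Interpolate at f = 1/2 with slerp weights a = sin((1−f)δ)/sin δ ≈ 1.330, b = sin(fδ)/sin δ ≈ 1.330.
p = a·p₁ + b·p₂ ≈ (-0.989, 0.050, 0.136); φ = arcsin(p_z) ≈ 7.80°, λ = atan2(p_y, p_x) ≈ 177.10°.

≈ lat 7.8°N, lon 177.1°E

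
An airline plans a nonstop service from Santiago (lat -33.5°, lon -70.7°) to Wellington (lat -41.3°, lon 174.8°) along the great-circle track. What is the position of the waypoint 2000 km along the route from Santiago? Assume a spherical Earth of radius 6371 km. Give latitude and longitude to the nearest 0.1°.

Convert each endpoint to a unit vector on the sphere (x = cos φ cos λ, y = cos φ sin λ, z = sin φ).
The central angle between the endpoints is δ = arccos(p₁·p₂) ≈ 1.466 rad (84.0°). The total great-circle distance is δ·R ≈ 1.466 × 6371 ≈ 9341 km, so the target fraction is f = 2000/9341 ≈ 0.214.
Interpolate at f ≈ 0.214 with slerp weights a = sin((1−f)δ)/sin δ ≈ 0.919, b = sin(fδ)/sin δ ≈ 0.310.
p = a·p₁ + b·p₂ ≈ (0.021, -0.702, -0.712); φ = arcsin(p_z) ≈ -45.40°, λ = atan2(p_y, p_x) ≈ -88.29°.

≈ lat -45.4°, lon -88.3°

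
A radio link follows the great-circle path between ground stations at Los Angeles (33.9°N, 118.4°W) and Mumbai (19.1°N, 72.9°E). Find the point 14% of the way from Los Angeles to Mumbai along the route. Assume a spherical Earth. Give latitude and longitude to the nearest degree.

≈ (51°N, 125°W)

Convert each endpoint to a unit vector on the sphere (x = cos φ cos λ, y = cos φ sin λ, z = sin φ).
The central angle between the endpoints is δ = arccos(p₁·p₂) ≈ 2.198 rad (125.9°).
Interpolate at f = 0.14 with slerp weights a = sin((1−f)δ)/sin δ ≈ 1.172, b = sin(fδ)/sin δ ≈ 0.374.
p = a·p₁ + b·p₂ ≈ (-0.359, -0.518, 0.776); φ = arcsin(p_z) ≈ 50.92°, λ = atan2(p_y, p_x) ≈ -124.71°.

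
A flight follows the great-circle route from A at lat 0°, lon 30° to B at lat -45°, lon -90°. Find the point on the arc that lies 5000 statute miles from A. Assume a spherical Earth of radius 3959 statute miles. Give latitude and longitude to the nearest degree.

Convert each endpoint to a unit vector on the sphere (x = cos φ cos λ, y = cos φ sin λ, z = sin φ).
The central angle between the endpoints is δ = arccos(p₁·p₂) ≈ 1.932 rad (110.7°). The total great-circle distance is δ·R ≈ 1.932 × 3959 ≈ 7649 mi, so the target fraction is f = 5000/7649 ≈ 0.654.
Interpolate at f ≈ 0.654 with slerp weights a = sin((1−f)δ)/sin δ ≈ 0.663, b = sin(fδ)/sin δ ≈ 1.019.
p = a·p₁ + b·p₂ ≈ (0.574, -0.389, -0.720); φ = arcsin(p_z) ≈ -46.09°, λ = atan2(p_y, p_x) ≈ -34.09°.

≈ lat -46°, lon -34°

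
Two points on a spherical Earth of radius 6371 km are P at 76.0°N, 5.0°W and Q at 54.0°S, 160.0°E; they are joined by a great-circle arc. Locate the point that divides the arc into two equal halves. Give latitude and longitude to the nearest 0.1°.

Convert each endpoint to a unit vector on the sphere (x = cos φ cos λ, y = cos φ sin λ, z = sin φ).
The central angle between the endpoints is δ = arccos(p₁·p₂) ≈ 2.745 rad (157.3°).
Interpolate at f = 1/2 with slerp weights a = sin((1−f)δ)/sin δ ≈ 2.537, b = sin(fδ)/sin δ ≈ 2.537.
p = a·p₁ + b·p₂ ≈ (-0.790, 0.457, 0.409); φ = arcsin(p_z) ≈ 24.16°, λ = atan2(p_y, p_x) ≈ 149.97°.

≈ 24.2°N, 150.0°E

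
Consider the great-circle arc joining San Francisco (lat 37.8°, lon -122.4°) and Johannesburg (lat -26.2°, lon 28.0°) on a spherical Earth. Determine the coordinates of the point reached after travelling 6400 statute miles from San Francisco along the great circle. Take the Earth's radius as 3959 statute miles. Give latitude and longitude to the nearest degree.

≈ lat 11°, lon -20°

Write both endpoints as unit vectors p₁, p₂ with components (cos φ cos λ, cos φ sin λ, sin φ).
The central angle between the endpoints is δ = arccos(p₁·p₂) ≈ 2.662 rad (152.5°). The total great-circle distance is δ·R ≈ 2.662 × 3959 ≈ 10538 mi, so the target fraction is f = 6400/10538 ≈ 0.607.
Interpolate at f ≈ 0.607 with slerp weights a = sin((1−f)δ)/sin δ ≈ 1.874, b = sin(fδ)/sin δ ≈ 2.164.
p = a·p₁ + b·p₂ ≈ (0.921, -0.339, 0.193); φ = arcsin(p_z) ≈ 11.13°, λ = atan2(p_y, p_x) ≈ -20.18°.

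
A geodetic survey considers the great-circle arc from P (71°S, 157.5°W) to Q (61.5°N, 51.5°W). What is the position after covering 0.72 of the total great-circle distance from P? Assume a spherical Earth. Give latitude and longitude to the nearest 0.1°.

≈ (23.9°N, 79.7°W)

From cos δ = sin φ₁ sin φ₂ + cos φ₁ cos φ₂ cos Δλ, the central angle is δ ≈ 2.634 rad (150.9°).
Interpolate at f = 0.72 with slerp weights a = sin((1−f)δ)/sin δ ≈ 1.382, b = sin(fδ)/sin δ ≈ 1.948.
p = a·p₁ + b·p₂ ≈ (0.163, -0.900, 0.405); φ = arcsin(p_z) ≈ 23.89°, λ = atan2(p_y, p_x) ≈ -79.74°.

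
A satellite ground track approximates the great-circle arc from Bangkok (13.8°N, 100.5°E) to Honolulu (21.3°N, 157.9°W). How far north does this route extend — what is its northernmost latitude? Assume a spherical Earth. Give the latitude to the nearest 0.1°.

≈ 27.1°N

The great circle lies in the plane with unit normal n̂ = (p₁ × p₂)/|p₁ × p₂|.
Here n̂_z ≈ +0.890; the vertex latitude is φ_max = arccos|n̂_z| ≈ 27.1°.
Check via Clairaut: cos φ_max = |cos φ₁| · sin C = cos(13.8°)·sin(66.5°) ≈ 0.890, again giving ≈ 27.1°.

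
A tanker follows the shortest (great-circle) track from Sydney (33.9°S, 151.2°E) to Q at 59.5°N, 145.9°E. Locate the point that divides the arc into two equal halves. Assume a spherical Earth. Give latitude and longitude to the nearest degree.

The haversine formula gives a central angle δ ≈ 1.632 rad (93.5°) between the endpoints.
Interpolate at f = 1/2 with slerp weights a = sin((1−f)δ)/sin δ ≈ 0.730, b = sin(fδ)/sin δ ≈ 0.730.
p = a·p₁ + b·p₂ ≈ (-0.837, 0.499, 0.222); φ = arcsin(p_z) ≈ 12.81°, λ = atan2(p_y, p_x) ≈ 149.19°.

≈ 13°N, 149°E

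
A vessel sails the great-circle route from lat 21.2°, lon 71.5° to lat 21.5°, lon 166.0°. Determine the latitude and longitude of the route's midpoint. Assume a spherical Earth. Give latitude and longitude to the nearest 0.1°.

The haversine formula gives a central angle δ ≈ 1.506 rad (86.3°) between the endpoints.
Interpolate at f = 1/2 with slerp weights a = sin((1−f)δ)/sin δ ≈ 0.685, b = sin(fδ)/sin δ ≈ 0.685.
p = a·p₁ + b·p₂ ≈ (-0.416, 0.760, 0.499); φ = arcsin(p_z) ≈ 29.94°, λ = atan2(p_y, p_x) ≈ 118.69°.

≈ lat 29.9°, lon 118.7°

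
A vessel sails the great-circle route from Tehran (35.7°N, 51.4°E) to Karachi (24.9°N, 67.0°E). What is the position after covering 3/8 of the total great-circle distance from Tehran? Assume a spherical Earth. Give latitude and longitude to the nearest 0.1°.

Write both endpoints as unit vectors p₁, p₂ with components (cos φ cos λ, cos φ sin λ, sin φ).
The central angle between the endpoints is δ = arccos(p₁·p₂) ≈ 0.301 rad (17.2°).
Interpolate at f = 3/8 with slerp weights a = sin((1−f)δ)/sin δ ≈ 0.631, b = sin(fδ)/sin δ ≈ 0.380.
p = a·p₁ + b·p₂ ≈ (0.454, 0.718, 0.528); φ = arcsin(p_z) ≈ 31.87°, λ = atan2(p_y, p_x) ≈ 57.66°.

≈ (31.9°N, 57.7°E)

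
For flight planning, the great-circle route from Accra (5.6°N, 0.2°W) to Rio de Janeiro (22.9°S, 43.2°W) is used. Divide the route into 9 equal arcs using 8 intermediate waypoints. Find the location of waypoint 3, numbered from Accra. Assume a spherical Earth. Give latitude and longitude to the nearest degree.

Convert each endpoint to a unit vector on the sphere (x = cos φ cos λ, y = cos φ sin λ, z = sin φ).
The central angle between the endpoints is δ = arccos(p₁·p₂) ≈ 0.886 rad (50.8°).
Interpolate at f = 3/9 with slerp weights a = sin((1−f)δ)/sin δ ≈ 0.719, b = sin(fδ)/sin δ ≈ 0.376.
p = a·p₁ + b·p₂ ≈ (0.968, -0.239, -0.076); φ = arcsin(p_z) ≈ -4.36°, λ = atan2(p_y, p_x) ≈ -13.90°.

≈ 4°S, 14°W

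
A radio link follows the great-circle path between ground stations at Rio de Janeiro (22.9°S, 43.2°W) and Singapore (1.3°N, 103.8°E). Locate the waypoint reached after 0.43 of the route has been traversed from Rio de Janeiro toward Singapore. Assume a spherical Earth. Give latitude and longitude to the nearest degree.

≈ 36°S, 26°E

The haversine formula gives a central angle δ ≈ 2.467 rad (141.4°) between the endpoints.
Interpolate at f = 0.43 with slerp weights a = sin((1−f)δ)/sin δ ≈ 1.580, b = sin(fδ)/sin δ ≈ 1.398.
p = a·p₁ + b·p₂ ≈ (0.728, 0.361, -0.583); φ = arcsin(p_z) ≈ -35.68°, λ = atan2(p_y, p_x) ≈ 26.38°.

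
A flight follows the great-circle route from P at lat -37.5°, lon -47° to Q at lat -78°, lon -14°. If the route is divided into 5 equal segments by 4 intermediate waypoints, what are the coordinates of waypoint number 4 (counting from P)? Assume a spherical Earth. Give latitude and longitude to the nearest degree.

Write both endpoints as unit vectors p₁, p₂ with components (cos φ cos λ, cos φ sin λ, sin φ).
The central angle between the endpoints is δ = arccos(p₁·p₂) ≈ 0.747 rad (42.8°).
Interpolate at f = 4/5 with slerp weights a = sin((1−f)δ)/sin δ ≈ 0.219, b = sin(fδ)/sin δ ≈ 0.828.
p = a·p₁ + b·p₂ ≈ (0.286, -0.169, -0.943); φ = arcsin(p_z) ≈ -70.63°, λ = atan2(p_y, p_x) ≈ -30.58°.

≈ lat -71°, lon -31°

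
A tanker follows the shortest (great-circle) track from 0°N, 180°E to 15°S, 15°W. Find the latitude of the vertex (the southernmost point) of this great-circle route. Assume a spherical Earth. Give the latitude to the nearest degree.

≈ 46°S

The great circle lies in the plane with unit normal n̂ = (p₁ × p₂)/|p₁ × p₂|.
Here n̂_z ≈ +0.695; the vertex latitude is φ_max = arccos|n̂_z| ≈ 46.0°.
Check via Clairaut: cos φ_max = |cos φ₁| · sin C = cos(0.0°)·sin(136.0°) ≈ 0.695, again giving ≈ 46.0°.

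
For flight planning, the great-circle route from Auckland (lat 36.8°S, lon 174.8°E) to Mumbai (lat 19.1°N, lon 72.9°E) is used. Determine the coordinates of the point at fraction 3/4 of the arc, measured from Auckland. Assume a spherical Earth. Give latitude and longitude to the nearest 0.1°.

Convert each endpoint to a unit vector on the sphere (x = cos φ cos λ, y = cos φ sin λ, z = sin φ).
The central angle between the endpoints is δ = arccos(p₁·p₂) ≈ 1.931 rad (110.6°).
Interpolate at f = 3/4 with slerp weights a = sin((1−f)δ)/sin δ ≈ 0.496, b = sin(fδ)/sin δ ≈ 1.060.
p = a·p₁ + b·p₂ ≈ (-0.101, 0.994, 0.050); φ = arcsin(p_z) ≈ 2.86°, λ = atan2(p_y, p_x) ≈ 95.79°.

≈ lat 2.9°N, lon 95.8°E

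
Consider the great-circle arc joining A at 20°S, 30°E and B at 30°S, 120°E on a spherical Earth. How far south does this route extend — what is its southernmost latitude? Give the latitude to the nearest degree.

≈ 34°S

The great circle lies in the plane with unit normal n̂ = (p₁ × p₂)/|p₁ × p₂|.
Here n̂_z ≈ +0.826; the vertex latitude is φ_max = arccos|n̂_z| ≈ 34.3°.
Check via Clairaut: cos φ_max = |cos φ₁| · sin C = cos(20.0°)·sin(118.5°) ≈ 0.826, again giving ≈ 34.3°.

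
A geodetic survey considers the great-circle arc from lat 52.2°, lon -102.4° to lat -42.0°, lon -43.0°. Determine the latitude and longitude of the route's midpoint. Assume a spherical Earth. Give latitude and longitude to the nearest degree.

The haversine formula gives a central angle δ ≈ 1.872 rad (107.3°) between the endpoints.
Interpolate at f = 1/2 with slerp weights a = sin((1−f)δ)/sin δ ≈ 0.843, b = sin(fδ)/sin δ ≈ 0.843.
p = a·p₁ + b·p₂ ≈ (0.347, -0.932, 0.102); φ = arcsin(p_z) ≈ 5.86°, λ = atan2(p_y, p_x) ≈ -69.56°.

≈ lat 6°, lon -70°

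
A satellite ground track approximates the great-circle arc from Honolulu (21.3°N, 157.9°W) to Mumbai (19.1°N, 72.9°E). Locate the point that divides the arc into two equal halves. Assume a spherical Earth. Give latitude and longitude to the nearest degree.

Convert each endpoint to a unit vector on the sphere (x = cos φ cos λ, y = cos φ sin λ, z = sin φ).
The central angle between the endpoints is δ = arccos(p₁·p₂) ≈ 2.024 rad (115.9°).
Interpolate at f = 1/2 with slerp weights a = sin((1−f)δ)/sin δ ≈ 0.943, b = sin(fδ)/sin δ ≈ 0.943.
p = a·p₁ + b·p₂ ≈ (-0.552, 0.521, 0.651); φ = arcsin(p_z) ≈ 40.62°, λ = atan2(p_y, p_x) ≈ 136.65°.

≈ 41°N, 137°E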